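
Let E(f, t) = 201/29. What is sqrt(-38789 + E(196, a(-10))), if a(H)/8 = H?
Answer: 2*I*sqrt(8153930)/29 ≈ 196.93*I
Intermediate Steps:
a(H) = 8*H
E(f, t) = 201/29 (E(f, t) = 201*(1/29) = 201/29)
sqrt(-38789 + E(196, a(-10))) = sqrt(-38789 + 201/29) = sqrt(-1124680/29) = 2*I*sqrt(8153930)/29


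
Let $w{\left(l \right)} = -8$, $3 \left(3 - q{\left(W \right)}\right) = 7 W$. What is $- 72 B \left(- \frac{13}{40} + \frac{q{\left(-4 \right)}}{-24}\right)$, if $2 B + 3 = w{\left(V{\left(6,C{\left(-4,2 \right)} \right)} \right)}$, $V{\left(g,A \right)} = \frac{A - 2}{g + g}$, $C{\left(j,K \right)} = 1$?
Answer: $- \frac{1661}{5} \approx -332.2$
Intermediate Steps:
$q{\left(W \right)} = 3 - \frac{7 W}{3}$
$V{\left(g,A \right)} = \frac{-2 + A}{2 g}$
$B = - \frac{11}{2}$ ($B = - \frac{3}{2} + \frac{1}{2} \left(-8\right) = - \frac{3}{2} - 4 = - \frac{11}{2} \approx -5.5$)
$- 72 B \left(- \frac{13}{40} + \frac{q{\left(-4 \right)}}{-24}\right) = \left(-72\right) \left(- \frac{11}{2}\right) \left(- \frac{13}{40} + \frac{3 - - \frac{28}{3}}{-24}\right) = 396 \left(\left(-13\right) \frac{1}{40} + \left(3 + \frac{28}{3}\right) \left(- \frac{1}{24}\right)\right) = 396 \left(- \frac{13}{40} + \frac{37}{3} \left(- \frac{1}{24}\right)\right) = 396 \left(- \frac{13}{40} - \frac{37}{72}\right) = 396 \left(- \frac{151}{180}\right) = - \frac{1661}{5}$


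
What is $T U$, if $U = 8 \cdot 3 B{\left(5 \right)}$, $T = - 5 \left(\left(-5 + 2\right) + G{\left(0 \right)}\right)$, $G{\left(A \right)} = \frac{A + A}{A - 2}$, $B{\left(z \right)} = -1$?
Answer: $-360$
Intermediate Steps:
$G{\left(A \right)} = \frac{2 A}{-2 + A}$
$T = 15$ ($T = - 5 \left(\left(-5 + 2\right) + 2 \cdot 0 \frac{1}{-2 + 0}\right) = - 5 \left(-3 + 2 \cdot 0 \frac{1}{-2}\right) = - 5 \left(-3 + 2 \cdot 0 \left(- \frac{1}{2}\right)\right) = - 5 \left(-3 + 0\right) = \left(-5\right) \left(-3\right) = 15$)
$U = -24$ ($U = 8 \cdot 3 \left(-1\right) = 24 \left(-1\right) = -24$)
$T U = 15 \left(-24\right) = -360$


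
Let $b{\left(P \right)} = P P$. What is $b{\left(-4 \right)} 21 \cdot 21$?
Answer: $7056$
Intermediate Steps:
$b{\left(P \right)} = P^{2}$
$b{\left(-4 \right)} 21 \cdot 21 = \left(-4\right)^{2} \cdot 21 \cdot 21 = 16 \cdot 21 \cdot 21 = 336 \cdot 21 = 7056$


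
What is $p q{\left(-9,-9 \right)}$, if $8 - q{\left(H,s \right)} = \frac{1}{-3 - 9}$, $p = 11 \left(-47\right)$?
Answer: $- \frac{50149}{12} \approx -4179.1$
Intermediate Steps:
$p = -517$
$q{\left(H,s \right)} = \frac{97}{12}$ ($q{\left(H,s \right)} = 8 - \frac{1}{-3 - 9} = 8 - \frac{1}{-12} = 8 - - \frac{1}{12} = 8 + \frac{1}{12} = \frac{97}{12}$)
$p q{\left(-9,-9 \right)} = \left(-517\right) \frac{97}{12} = - \frac{50149}{12}$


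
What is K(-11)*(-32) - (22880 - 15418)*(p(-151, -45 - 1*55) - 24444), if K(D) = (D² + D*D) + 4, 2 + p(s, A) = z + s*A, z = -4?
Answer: 69761828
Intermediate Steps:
p(s, A) = -6 + A*s (p(s, A) = -2 + (-4 + s*A) = -2 + (-4 + A*s) = -6 + A*s)
K(D) = 4 + 2*D² (K(D) = (D² + D²) + 4 = 2*D² + 4 = 4 + 2*D²)
K(-11)*(-32) - (22880 - 15418)*(p(-151, -45 - 1*55) - 24444) = (4 + 2*(-11)²)*(-32) - (22880 - 15418)*((-6 + (-45 - 1*55)*(-151)) - 24444) = (4 + 2*121)*(-32) - 7462*((-6 + (-45 - 55)*(-151)) - 24444) = (4 + 242)*(-32) - 7462*((-6 - 100*(-151)) - 24444) = 246*(-32) - 7462*((-6 + 15100) - 24444) = -7872 - 7462*(15094 - 24444) = -7872 - 7462*(-9350) = -7872 - 1*(-69769700) = -7872 + 69769700 = 69761828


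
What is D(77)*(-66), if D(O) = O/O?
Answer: -66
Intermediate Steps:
D(O) = 1
D(77)*(-66) = 1*(-66) = -66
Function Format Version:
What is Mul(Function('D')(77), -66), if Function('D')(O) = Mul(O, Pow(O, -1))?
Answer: -66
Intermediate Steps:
Function('D')(O) = 1
Mul(Function('D')(77), -66) = Mul(1, -66) = -66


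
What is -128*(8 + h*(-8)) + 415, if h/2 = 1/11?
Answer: -4651/11 ≈ -422.82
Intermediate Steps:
h = 2/11 ≈ 0.18182
-128*(8 + h*(-8)) + 415 = -128*(8 + (2/11)*(-8)) + 415 = -128*(8 - 16/11) + 415 = -128*72/11 + 415 = -9216/11 + 415 = -4651/11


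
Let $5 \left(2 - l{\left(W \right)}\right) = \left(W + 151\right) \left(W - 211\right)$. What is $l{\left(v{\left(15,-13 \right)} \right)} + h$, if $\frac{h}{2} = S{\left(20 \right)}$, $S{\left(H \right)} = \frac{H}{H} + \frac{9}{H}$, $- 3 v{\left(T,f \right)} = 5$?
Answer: $\frac{572089}{90} \approx 6356.5$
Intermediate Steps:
$v{\left(T,f \right)} = - \frac{5}{3}$ ($v{\left(T,f \right)} = \left(- \frac{1}{3}\right) 5 = - \frac{5}{3}$)
$l{\left(W \right)} = 2 - \frac{\left(-211 + W\right) \left(151 + W\right)}{5}$ ($l{\left(W \right)} = 2 - \frac{\left(W + 151\right) \left(W - 211\right)}{5} = 2 - \frac{\left(151 + W\right) \left(-211 + W\right)}{5} = 2 - \frac{\left(-211 + W\right) \left(151 + W\right)}{5}$)
$S{\left(H \right)} = 1 + \frac{9}{H}$
$h = \frac{29}{10}$ ($h = 2 \frac{9 + 20}{20} = 2 \cdot \frac{1}{20} \cdot 29 = 2 \cdot \frac{29}{20} = \frac{29}{10} \approx 2.9$)
$l{\left(v{\left(15,-13 \right)} \right)} + h = \left(\frac{31871}{5} + 12 \left(- \frac{5}{3}\right) - \frac{\left(- \frac{5}{3}\right)^{2}}{5}\right) + \frac{29}{10} = \left(\frac{31871}{5} - 20 - \frac{5}{9}\right) + \frac{29}{10} = \frac{285914}{45} + \frac{29}{10} = \frac{572089}{90}$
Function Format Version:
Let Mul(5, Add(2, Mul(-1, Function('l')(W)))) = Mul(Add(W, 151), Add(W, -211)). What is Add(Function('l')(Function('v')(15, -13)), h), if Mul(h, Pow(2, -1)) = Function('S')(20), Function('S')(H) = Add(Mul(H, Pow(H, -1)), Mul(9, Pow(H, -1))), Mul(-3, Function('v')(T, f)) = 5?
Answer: Rational(572089, 90) ≈ 6356.5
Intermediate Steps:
Function('v')(T, f) = Rational(-5, 3) (Function('v')(T, f) = Mul(Rational(-1, 3), 5) = Rational(-5, 3))
Function('l')(W) = Add(2, Mul(Rational(-1, 5), Add(-211, W), Add(151, W))) (Function('l')(W) = Add(2, Mul(Rational(-1, 5), Mul(Add(W, 151), Add(W, -211)))) = Add(2, Mul(Rational(-1, 5), Mul(Add(151, W), Add(-211, W)))) = Add(2, Mul(Rational(-1, 5), Mul(Add(-211, W), Add(151, W)))) = Add(2, Mul(Rational(-1, 5), Add(-211, W), Add(151, W))))
Function('S')(H) = Add(1, Mul(9, Pow(H, -1)))
h = Rational(29, 10) (h = Mul(2, Mul(Pow(20, -1), Add(9, 20))) = Mul(2, Mul(Rational(1, 20), 29)) = Mul(2, Rational(29, 20)) = Rational(29, 10) ≈ 2.9000)
Add(Function('l')(Function('v')(15, -13)), h) = Add(Add(Rational(31871, 5), Mul(12, Rational(-5, 3)), Mul(Rational(-1, 5), Pow(Rational(-5, 3), 2))), Rational(29, 10)) = Add(Add(Rational(31871, 5), -20, Mul(Rational(-1, 5), Rational(25, 9))), Rational(29, 10)) = Add(Add(Rational(31871, 5), -20, Rational(-5, 9)), Rational(29, 10)) = Add(Rational(285914, 45), Rational(29, 10)) = Rational(572089, 90)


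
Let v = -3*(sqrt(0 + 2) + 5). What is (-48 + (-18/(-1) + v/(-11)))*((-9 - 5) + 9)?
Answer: 1575/11 - 15*sqrt(2)/11 ≈ 141.25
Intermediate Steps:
v = -15 - 3*sqrt(2) (v = -3*(sqrt(2) + 5) = -3*(5 + sqrt(2)) = -15 - 3*sqrt(2) ≈ -19.243)
(-48 + (-18/(-1) + v/(-11)))*((-9 - 5) + 9) = (-48 + (-18/(-1) + (-15 - 3*sqrt(2))/(-11)))*((-9 - 5) + 9) = (-48 + (-18*(-1) + (-15 - 3*sqrt(2))*(-1/11)))*(-14 + 9) = (-48 + (18 + (15/11 + 3*sqrt(2)/11)))*(-5) = (-48 + (213/11 + 3*sqrt(2)/11))*(-5) = (-315/11 + 3*sqrt(2)/11)*(-5) = 1575/11 - 15*sqrt(2)/11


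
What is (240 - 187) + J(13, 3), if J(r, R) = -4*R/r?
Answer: 677/13 ≈ 52.077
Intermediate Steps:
J(r, R) = -4*R/r
(240 - 187) + J(13, 3) = (240 - 187) - 4*3/13 = 53 - 4*3*1/13 = 53 - 12/13 = 677/13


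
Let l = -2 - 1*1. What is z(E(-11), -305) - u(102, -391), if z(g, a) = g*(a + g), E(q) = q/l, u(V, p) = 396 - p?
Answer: -17027/9 ≈ -1891.9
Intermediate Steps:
l = -3 (l = -2 - 1 = -3)
E(q) = -q/3 (E(q) = q/(-3) = q*(-⅓) = -q/3)
z(E(-11), -305) - u(102, -391) = (-⅓*(-11))*(-305 - ⅓*(-11)) - (396 - 1*(-391)) = 11*(-305 + 11/3)/3 - (396 + 391) = (11/3)*(-904/3) - 1*787 = -9944/9 - 787 = -17027/9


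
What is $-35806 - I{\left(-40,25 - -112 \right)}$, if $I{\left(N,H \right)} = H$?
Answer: $-35943$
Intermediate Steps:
$-35806 - I{\left(-40,25 - -112 \right)} = -35806 - \left(25 - -112\right) = -35806 - \left(25 + 112\right) = -35806 - 137 = -35943$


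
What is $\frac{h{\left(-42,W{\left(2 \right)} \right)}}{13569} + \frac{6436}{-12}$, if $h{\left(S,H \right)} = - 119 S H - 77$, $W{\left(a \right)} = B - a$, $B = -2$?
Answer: $- \frac{7297576}{13569} \approx -537.81$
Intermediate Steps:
$W{\left(a \right)} = -2 - a$
$h{\left(S,H \right)} = -77 - 119 H S$ ($h{\left(S,H \right)} = - 119 H S - 77 = -77 - 119 H S$)
$\frac{h{\left(-42,W{\left(2 \right)} \right)}}{13569} + \frac{6436}{-12} = \frac{-77 - 119 \left(-2 - 2\right) \left(-42\right)}{13569} + \frac{6436}{-12} = \left(-77 - 119 \left(-2 - 2\right) \left(-42\right)\right) \frac{1}{13569} + 6436 \left(- \frac{1}{12}\right) = \left(-77 - \left(-476\right) \left(-42\right)\right) \frac{1}{13569} - \frac{1609}{3} = \left(-77 - 19992\right) \frac{1}{13569} - \frac{1609}{3} = \left(-20069\right) \frac{1}{13569} - \frac{1609}{3} = - \frac{20069}{13569} - \frac{1609}{3} = - \frac{7297576}{13569}$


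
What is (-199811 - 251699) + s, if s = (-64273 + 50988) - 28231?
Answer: -493026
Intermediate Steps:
s = -41516 (s = -13285 - 28231 = -41516)
(-199811 - 251699) + s = (-199811 - 251699) - 41516 = -451510 - 41516 = -493026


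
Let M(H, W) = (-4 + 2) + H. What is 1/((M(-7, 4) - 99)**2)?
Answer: 1/11664 ≈ 8.5734e-5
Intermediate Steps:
M(H, W) = -2 + H
1/((M(-7, 4) - 99)**2) = 1/(((-2 - 7) - 99)**2) = 1/((-9 - 99)**2) = 1/((-108)**2) = 1/11664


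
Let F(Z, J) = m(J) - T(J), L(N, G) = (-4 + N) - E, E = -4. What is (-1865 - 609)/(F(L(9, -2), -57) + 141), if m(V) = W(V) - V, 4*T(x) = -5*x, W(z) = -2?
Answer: -9896/499 ≈ -19.832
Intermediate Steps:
T(x) = -5*x/4 (T(x) = (-5*x)/4 = -5*x/4)
L(N, G) = N (L(N, G) = (-4 + N) - 1*(-4) = (-4 + N) + 4 = N)
m(V) = -2 - V
F(Z, J) = -2 + J/4 (F(Z, J) = (-2 - J) - (-5)*J/4 = (-2 - J) + 5*J/4 = -2 + J/4)
(-1865 - 609)/(F(L(9, -2), -57) + 141) = (-1865 - 609)/((-2 + (¼)*(-57)) + 141) = -2474/((-2 - 57/4) + 141) = -2474/(-65/4 + 141) = -2474/499/4 = -2474*4/499 = -9896/499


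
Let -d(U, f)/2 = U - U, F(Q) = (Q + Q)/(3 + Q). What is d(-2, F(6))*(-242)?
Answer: 0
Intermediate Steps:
F(Q) = 2*Q/(3 + Q) (F(Q) = (2*Q)/(3 + Q) = 2*Q/(3 + Q))
d(U, f) = 0 (d(U, f) = -2*(U - U) = -2*0 = 0)
d(-2, F(6))*(-242) = 0*(-242) = 0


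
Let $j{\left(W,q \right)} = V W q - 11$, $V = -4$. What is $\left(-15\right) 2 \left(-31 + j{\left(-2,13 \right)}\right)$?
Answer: $-1860$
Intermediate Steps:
$j{\left(W,q \right)} = -11 - 4 W q$ ($j{\left(W,q \right)} = - 4 W q - 11 = -11 - 4 W q$)
$\left(-15\right) 2 \left(-31 + j{\left(-2,13 \right)}\right) = \left(-15\right) 2 \left(-31 - \left(11 - 104\right)\right) = - 30 \left(-31 + \left(-11 + 104\right)\right) = - 30 \left(-31 + 93\right) = \left(-30\right) 62 = -1860$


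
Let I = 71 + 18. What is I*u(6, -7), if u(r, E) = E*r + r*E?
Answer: -7476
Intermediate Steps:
I = 89
u(r, E) = 2*E*r (u(r, E) = E*r + E*r = 2*E*r)
I*u(6, -7) = 89*(2*(-7)*6) = 89*(-84) = -7476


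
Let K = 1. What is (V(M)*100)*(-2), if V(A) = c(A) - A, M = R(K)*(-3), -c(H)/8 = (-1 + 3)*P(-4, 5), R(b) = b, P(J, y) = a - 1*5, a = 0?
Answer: -16600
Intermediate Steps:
P(J, y) = -5 (P(J, y) = 0 - 1*5 = 0 - 5 = -5)
c(H) = 80 (c(H) = -8*(-1 + 3)*(-5) = -16*(-5) = -8*(-10) = 80)
M = -3 (M = 1*(-3) = -3)
V(A) = 80 - A
(V(M)*100)*(-2) = ((80 - 1*(-3))*100)*(-2) = ((80 + 3)*100)*(-2) = (83*100)*(-2) = 8300*(-2) = -16600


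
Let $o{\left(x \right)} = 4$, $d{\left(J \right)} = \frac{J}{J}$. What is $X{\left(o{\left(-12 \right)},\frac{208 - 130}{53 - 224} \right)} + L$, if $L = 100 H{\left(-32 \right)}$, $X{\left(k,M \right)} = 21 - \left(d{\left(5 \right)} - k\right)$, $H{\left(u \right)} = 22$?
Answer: $2224$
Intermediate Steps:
$d{\left(J \right)} = 1$
$X{\left(k,M \right)} = 20 + k$ ($X{\left(k,M \right)} = 21 - \left(1 - k\right) = 21 + \left(-1 + k\right) = 20 + k$)
$L = 2200$ ($L = 100 \cdot 22 = 2200$)
$X{\left(o{\left(-12 \right)},\frac{208 - 130}{53 - 224} \right)} + L = \left(20 + 4\right) + 2200 = 24 + 2200 = 2224$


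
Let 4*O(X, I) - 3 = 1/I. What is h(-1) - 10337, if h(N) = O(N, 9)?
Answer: -93026/9 ≈ -10336.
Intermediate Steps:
O(X, I) = ¾ + 1/(4*I)
h(N) = 7/9 (h(N) = (¼)*(1 + 3*9)/9 = (¼)*(⅑)*(1 + 27) = (¼)*(⅑)*28 = 7/9)
h(-1) - 10337 = 7/9 - 10337 = -93026/9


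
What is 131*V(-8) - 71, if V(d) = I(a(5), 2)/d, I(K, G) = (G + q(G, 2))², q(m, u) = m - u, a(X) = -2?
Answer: -273/2 ≈ -136.50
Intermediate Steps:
I(K, G) = (-2 + 2*G)² (I(K, G) = (G + (G - 1*2))² = (G + (G - 2))² = (G + (-2 + G))² = (-2 + 2*G)²)
V(d) = 4/d (V(d) = (4*(-1 + 2)²)/d = (4*1²)/d = (4*1)/d = 4/d)
131*V(-8) - 71 = 131*(4/(-8)) - 71 = 131*(4*(-⅛)) - 71 = 131*(-½) - 71 = -131/2 - 71 = -273/2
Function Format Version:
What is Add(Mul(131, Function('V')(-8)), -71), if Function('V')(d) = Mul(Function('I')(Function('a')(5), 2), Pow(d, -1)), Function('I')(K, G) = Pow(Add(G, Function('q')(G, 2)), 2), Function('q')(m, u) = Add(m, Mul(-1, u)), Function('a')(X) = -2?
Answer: Rational(-273, 2) ≈ -136.50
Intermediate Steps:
Function('I')(K, G) = Pow(Add(-2, Mul(2, G)), 2) (Function('I')(K, G) = Pow(Add(G, Add(G, Mul(-1, 2))), 2) = Pow(Add(G, Add(G, -2)), 2) = Pow(Add(G, Add(-2, G)), 2) = Pow(Add(-2, Mul(2, G)), 2))
Function('V')(d) = Mul(4, Pow(d, -1)) (Function('V')(d) = Mul(Mul(4, Pow(Add(-1, 2), 2)), Pow(d, -1)) = Mul(Mul(4, Pow(1, 2)), Pow(d, -1)) = Mul(Mul(4, 1), Pow(d, -1)) = Mul(4, Pow(d, -1)))
Add(Mul(131, Function('V')(-8)), -71) = Add(Mul(131, Mul(4, Pow(-8, -1))), -71) = Add(Mul(131, Mul(4, Rational(-1, 8))), -71) = Add(Mul(131, Rational(-1, 2)), -71) = Add(Rational(-131, 2), -71) = Rational(-273, 2)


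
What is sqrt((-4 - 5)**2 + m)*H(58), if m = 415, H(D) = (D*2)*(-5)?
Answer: -2320*sqrt(31) ≈ -12917.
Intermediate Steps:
H(D) = -10*D (H(D) = (2*D)*(-5) = -10*D)
sqrt((-4 - 5)**2 + m)*H(58) = sqrt((-4 - 5)**2 + 415)*(-10*58) = sqrt((-9)**2 + 415)*(-580) = sqrt(81 + 415)*(-580) = sqrt(496)*(-580) = (4*sqrt(31))*(-580) = -2320*sqrt(31)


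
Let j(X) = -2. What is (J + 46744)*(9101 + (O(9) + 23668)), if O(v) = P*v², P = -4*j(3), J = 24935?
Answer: 2395297143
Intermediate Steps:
P = 8 (P = -4*(-2) = 8)
O(v) = 8*v²
(J + 46744)*(9101 + (O(9) + 23668)) = (24935 + 46744)*(9101 + (8*9² + 23668)) = 71679*(9101 + (8*81 + 23668)) = 71679*(9101 + (648 + 23668)) = 71679*(9101 + 24316) = 71679*33417 = 2395297143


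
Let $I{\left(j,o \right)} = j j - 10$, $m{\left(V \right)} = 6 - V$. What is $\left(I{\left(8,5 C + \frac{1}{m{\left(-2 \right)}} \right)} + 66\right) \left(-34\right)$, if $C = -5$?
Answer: $-4080$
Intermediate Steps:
$I{\left(j,o \right)} = -10 + j^{2}$ ($I{\left(j,o \right)} = j^{2} - 10 = -10 + j^{2}$)
$\left(I{\left(8,5 C + \frac{1}{m{\left(-2 \right)}} \right)} + 66\right) \left(-34\right) = \left(\left(-10 + 8^{2}\right) + 66\right) \left(-34\right) = \left(\left(-10 + 64\right) + 66\right) \left(-34\right) = \left(54 + 66\right) \left(-34\right) = 120 \left(-34\right) = -4080$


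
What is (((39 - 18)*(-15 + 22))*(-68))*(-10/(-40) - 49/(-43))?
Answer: -597261/43 ≈ -13890.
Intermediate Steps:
(((39 - 18)*(-15 + 22))*(-68))*(-10/(-40) - 49/(-43)) = ((21*7)*(-68))*(-10*(-1/40) - 49*(-1/43)) = (147*(-68))*(1/4 + 49/43) = -9996*239/172 = -597261/43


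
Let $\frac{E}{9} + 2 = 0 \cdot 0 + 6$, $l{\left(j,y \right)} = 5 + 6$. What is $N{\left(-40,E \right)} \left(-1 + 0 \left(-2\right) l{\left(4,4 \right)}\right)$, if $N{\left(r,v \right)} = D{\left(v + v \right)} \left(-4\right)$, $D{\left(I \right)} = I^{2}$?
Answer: $20736$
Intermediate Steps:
$l{\left(j,y \right)} = 11$
$E = 36$ ($E = -18 + 9 \left(0 \cdot 0 + 6\right) = -18 + 9 \left(0 + 6\right) = -18 + 9 \cdot 6 = -18 + 54 = 36$)
$N{\left(r,v \right)} = - 16 v^{2}$ ($N{\left(r,v \right)} = \left(v + v\right)^{2} \left(-4\right) = \left(2 v\right)^{2} \left(-4\right) = 4 v^{2} \left(-4\right) = - 16 v^{2}$)
$N{\left(-40,E \right)} \left(-1 + 0 \left(-2\right) l{\left(4,4 \right)}\right) = - 16 \cdot 36^{2} \left(-1 + 0 \left(-2\right) 11\right) = \left(-16\right) 1296 \left(-1 + 0 \cdot 11\right) = - 20736 \left(-1 + 0\right) = \left(-20736\right) \left(-1\right) = 20736$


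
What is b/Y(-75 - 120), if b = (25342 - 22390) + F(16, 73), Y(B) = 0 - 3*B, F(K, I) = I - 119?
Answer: 2906/585 ≈ 4.9675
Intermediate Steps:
F(K, I) = -119 + I
Y(B) = -3*B
b = 2906 (b = (25342 - 22390) + (-119 + 73) = 2952 - 46 = 2906)
b/Y(-75 - 120) = 2906/((-3*(-75 - 120))) = 2906/((-3*(-195))) = 2906/585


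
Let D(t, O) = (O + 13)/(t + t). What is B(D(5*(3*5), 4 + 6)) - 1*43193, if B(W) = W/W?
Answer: -43192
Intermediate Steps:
D(t, O) = (13 + O)/(2*t) (D(t, O) = (13 + O)/((2*t)) = (13 + O)*(1/(2*t)) = (13 + O)/(2*t))
B(W) = 1
B(D(5*(3*5), 4 + 6)) - 1*43193 = 1 - 1*43193 = 1 - 43193 = -43192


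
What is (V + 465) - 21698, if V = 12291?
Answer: -8942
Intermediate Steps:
(V + 465) - 21698 = (12291 + 465) - 21698 = 12756 - 21698 = -8942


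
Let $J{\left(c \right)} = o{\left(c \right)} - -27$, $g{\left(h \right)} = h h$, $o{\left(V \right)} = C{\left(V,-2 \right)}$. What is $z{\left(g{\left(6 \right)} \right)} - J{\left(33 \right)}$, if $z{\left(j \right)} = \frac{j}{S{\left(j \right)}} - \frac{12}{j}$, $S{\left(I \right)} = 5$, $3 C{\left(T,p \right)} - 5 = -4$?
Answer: $- \frac{307}{15} \approx -20.467$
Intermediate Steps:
$C{\left(T,p \right)} = \frac{1}{3}$ ($C{\left(T,p \right)} = \frac{5}{3} + \frac{1}{3} \left(-4\right) = \frac{5}{3} - \frac{4}{3} = \frac{1}{3}$)
$o{\left(V \right)} = \frac{1}{3}$
$g{\left(h \right)} = h^{2}$
$J{\left(c \right)} = \frac{82}{3}$ ($J{\left(c \right)} = \frac{1}{3} - -27 = \frac{1}{3} + 27 = \frac{82}{3}$)
$z{\left(j \right)} = - \frac{12}{j} + \frac{j}{5}$ ($z{\left(j \right)} = \frac{j}{5} - \frac{12}{j} = - \frac{12}{j} + \frac{j}{5}$)
$z{\left(g{\left(6 \right)} \right)} - J{\left(33 \right)} = \left(- \frac{12}{6^{2}} + \frac{6^{2}}{5}\right) - \frac{82}{3} = \left(- \frac{12}{36} + \frac{1}{5} \cdot 36\right) - \frac{82}{3} = \left(\left(-12\right) \frac{1}{36} + \frac{36}{5}\right) - \frac{82}{3} = \left(- \frac{1}{3} + \frac{36}{5}\right) - \frac{82}{3} = \frac{103}{15} - \frac{82}{3} = - \frac{307}{15}$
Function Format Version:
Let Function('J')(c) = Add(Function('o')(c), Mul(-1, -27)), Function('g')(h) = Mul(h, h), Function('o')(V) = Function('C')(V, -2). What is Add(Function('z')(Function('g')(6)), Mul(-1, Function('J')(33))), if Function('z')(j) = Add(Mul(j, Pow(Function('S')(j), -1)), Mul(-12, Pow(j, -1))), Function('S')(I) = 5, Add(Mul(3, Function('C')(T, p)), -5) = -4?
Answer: Rational(-307, 15) ≈ -20.467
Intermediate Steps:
Function('C')(T, p) = Rational(1, 3) (Function('C')(T, p) = Add(Rational(5, 3), Mul(Rational(1, 3), -4)) = Add(Rational(5, 3), Rational(-4, 3)) = Rational(1, 3))
Function('o')(V) = Rational(1, 3)
Function('g')(h) = Pow(h, 2)
Function('J')(c) = Rational(82, 3) (Function('J')(c) = Add(Rational(1, 3), Mul(-1, -27)) = Add(Rational(1, 3), 27) = Rational(82, 3))
Function('z')(j) = Add(Mul(-12, Pow(j, -1)), Mul(Rational(1, 5), j)) (Function('z')(j) = Add(Mul(j, Pow(5, -1)), Mul(-12, Pow(j, -1))) = Add(Mul(j, Rational(1, 5)), Mul(-12, Pow(j, -1))) = Add(Mul(Rational(1, 5), j), Mul(-12, Pow(j, -1))) = Add(Mul(-12, Pow(j, -1)), Mul(Rational(1, 5), j)))
Add(Function('z')(Function('g')(6)), Mul(-1, Function('J')(33))) = Add(Add(Mul(-12, Pow(Pow(6, 2), -1)), Mul(Rational(1, 5), Pow(6, 2))), Mul(-1, Rational(82, 3))) = Add(Add(Mul(-12, Pow(36, -1)), Mul(Rational(1, 5), 36)), Rational(-82, 3)) = Add(Add(Mul(-12, Rational(1, 36)), Rational(36, 5)), Rational(-82, 3)) = Add(Add(Rational(-1, 3), Rational(36, 5)), Rational(-82, 3)) = Add(Rational(103, 15), Rational(-82, 3)) = Rational(-307, 15)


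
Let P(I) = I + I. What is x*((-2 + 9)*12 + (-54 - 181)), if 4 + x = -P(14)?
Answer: 4832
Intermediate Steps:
P(I) = 2*I
x = -32 (x = -4 - 2*14 = -4 - 1*28 = -4 - 28 = -32)
x*((-2 + 9)*12 + (-54 - 181)) = -32*((-2 + 9)*12 + (-54 - 181)) = -32*(7*12 - 235) = -32*(84 - 235) = -32*(-151) = 4832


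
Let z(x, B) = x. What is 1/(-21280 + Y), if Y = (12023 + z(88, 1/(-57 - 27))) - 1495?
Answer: -1/10664 ≈ -9.3773e-5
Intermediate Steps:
Y = 10616 (Y = (12023 + 88) - 1495 = 12111 - 1495 = 10616)
1/(-21280 + Y) = 1/(-21280 + 10616) = 1/(-10664) = -1/10664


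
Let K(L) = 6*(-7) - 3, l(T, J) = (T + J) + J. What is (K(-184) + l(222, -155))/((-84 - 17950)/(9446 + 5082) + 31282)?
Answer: -966112/227223431 ≈ -0.0042518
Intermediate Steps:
l(T, J) = T + 2*J (l(T, J) = (J + T) + J = T + 2*J)
K(L) = -45 (K(L) = -42 - 3 = -45)
(K(-184) + l(222, -155))/((-84 - 17950)/(9446 + 5082) + 31282) = (-45 + (222 + 2*(-155)))/((-84 - 17950)/(9446 + 5082) + 31282) = (-45 + (222 - 310))/(-18034/14528 + 31282) = (-45 - 88)/(-18034*1/14528 + 31282) = -133/(-9017/7264 + 31282) = -133/227223431/7264 = -133*7264/227223431 = -966112/227223431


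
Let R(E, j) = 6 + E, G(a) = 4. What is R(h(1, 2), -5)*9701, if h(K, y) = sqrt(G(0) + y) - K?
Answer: 48505 + 9701*sqrt(6) ≈ 72268.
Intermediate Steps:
h(K, y) = sqrt(4 + y) - K
R(h(1, 2), -5)*9701 = (6 + (sqrt(4 + 2) - 1*1))*9701 = (6 + (sqrt(6) - 1))*9701 = (6 + (-1 + sqrt(6)))*9701 = (5 + sqrt(6))*9701 = 48505 + 9701*sqrt(6)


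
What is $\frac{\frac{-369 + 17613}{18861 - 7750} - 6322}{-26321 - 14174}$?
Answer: $\frac{70226498}{449939945} \approx 0.15608$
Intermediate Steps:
$\frac{\frac{-369 + 17613}{18861 - 7750} - 6322}{-26321 - 14174} = \frac{\frac{17244}{11111} - 6322}{-40495} = \left(17244 \cdot \frac{1}{11111} - 6322\right) \left(- \frac{1}{40495}\right) = \left(\frac{17244}{11111} - 6322\right) \left(- \frac{1}{40495}\right) = \left(- \frac{70226498}{11111}\right) \left(- \frac{1}{40495}\right) = \frac{70226498}{449939945}$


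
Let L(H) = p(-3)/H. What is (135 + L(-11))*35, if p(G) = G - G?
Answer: 4725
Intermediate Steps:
p(G) = 0
L(H) = 0 (L(H) = 0/H = 0)
(135 + L(-11))*35 = (135 + 0)*35 = 135*35 = 4725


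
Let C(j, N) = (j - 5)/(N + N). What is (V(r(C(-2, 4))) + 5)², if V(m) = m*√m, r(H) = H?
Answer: 12457/512 - 35*I*√14/16 ≈ 24.33 - 8.1849*I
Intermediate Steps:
C(j, N) = (-5 + j)/(2*N) (C(j, N) = (-5 + j)/((2*N)) = (-5 + j)*(1/(2*N)) = (-5 + j)/(2*N))
V(m) = m^(3/2)
(V(r(C(-2, 4))) + 5)² = (((½)*(-5 - 2)/4)^(3/2) + 5)² = (((½)*(¼)*(-7))^(3/2) + 5)² = ((-7/8)^(3/2) + 5)² = (-7*I*√14/32 + 5)² = (5 - 7*I*√14/32)²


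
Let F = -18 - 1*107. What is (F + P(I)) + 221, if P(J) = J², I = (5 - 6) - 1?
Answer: 100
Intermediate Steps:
F = -125 (F = -18 - 107 = -125)
I = -2 (I = -1 - 1 = -2)
(F + P(I)) + 221 = (-125 + (-2)²) + 221 = (-125 + 4) + 221 = -121 + 221 = 100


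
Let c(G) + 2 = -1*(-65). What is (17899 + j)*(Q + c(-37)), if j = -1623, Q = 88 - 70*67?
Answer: -73876764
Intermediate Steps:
Q = -4602 (Q = 88 - 4690 = -4602)
c(G) = 63 (c(G) = -2 - 1*(-65) = -2 + 65 = 63)
(17899 + j)*(Q + c(-37)) = (17899 - 1623)*(-4602 + 63) = 16276*(-4539) = -73876764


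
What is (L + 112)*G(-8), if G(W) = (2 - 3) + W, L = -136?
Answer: 216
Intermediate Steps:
G(W) = -1 + W
(L + 112)*G(-8) = (-136 + 112)*(-1 - 8) = -24*(-9) = 216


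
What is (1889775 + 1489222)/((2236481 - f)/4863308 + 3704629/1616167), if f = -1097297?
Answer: 13279319502909771346/11702346920829 ≈ 1.1348e+6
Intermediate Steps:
(1889775 + 1489222)/((2236481 - f)/4863308 + 3704629/1616167) = (1889775 + 1489222)/((2236481 - 1*(-1097297))/4863308 + 3704629/1616167) = 3378997/((2236481 + 1097297)*(1/4863308) + 3704629*(1/1616167)) = 3378997/(3333778*(1/4863308) + 3704629/1616167) = 3378997/(1666889/2431654 + 3704629/1616167) = 3378997/(11702346920829/3929958950218) = 3378997*(3929958950218/11702346920829) = 13279319502909771346/11702346920829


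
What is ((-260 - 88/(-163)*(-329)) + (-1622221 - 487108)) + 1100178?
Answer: -164562945/163 ≈ -1.0096e+6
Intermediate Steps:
((-260 - 88/(-163)*(-329)) + (-1622221 - 487108)) + 1100178 = ((-260 - 88*(-1/163)*(-329)) - 2109329) + 1100178 = ((-260 + (88/163)*(-329)) - 2109329) + 1100178 = ((-260 - 28952/163) - 2109329) + 1100178 = (-71332/163 - 2109329) + 1100178 = -343891959/163 + 1100178 = -164562945/163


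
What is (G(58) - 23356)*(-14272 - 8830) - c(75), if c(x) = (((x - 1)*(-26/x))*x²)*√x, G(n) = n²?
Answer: 461855184 + 721500*√3 ≈ 4.6311e+8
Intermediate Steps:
c(x) = -26*x^(3/2)*(-1 + x) (c(x) = (((-1 + x)*(-26/x))*x²)*√x = ((-26*(-1 + x)/x)*x²)*√x = (-26*x*(-1 + x))*√x = -26*x^(3/2)*(-1 + x))
(G(58) - 23356)*(-14272 - 8830) - c(75) = (58² - 23356)*(-14272 - 8830) - 26*75^(3/2)*(1 - 1*75) = (3364 - 23356)*(-23102) - 26*375*√3*(1 - 75) = -19992*(-23102) - 26*375*√3*(-74) = 461855184 - (-721500)*√3 = 461855184 + 721500*√3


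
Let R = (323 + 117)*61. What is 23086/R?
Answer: 11543/13420 ≈ 0.86013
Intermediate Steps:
R = 26840 (R = 440*61 = 26840)
23086/R = 23086/26840 = 23086*(1/26840) = 11543/13420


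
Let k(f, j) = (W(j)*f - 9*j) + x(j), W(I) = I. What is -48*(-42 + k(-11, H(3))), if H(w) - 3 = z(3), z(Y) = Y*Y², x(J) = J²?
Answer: -12384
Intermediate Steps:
z(Y) = Y³
H(w) = 30 (H(w) = 3 + 3³ = 3 + 27 = 30)
k(f, j) = j² - 9*j + f*j (k(f, j) = (j*f - 9*j) + j² = (f*j - 9*j) + j² = (-9*j + f*j) + j² = j² - 9*j + f*j)
-48*(-42 + k(-11, H(3))) = -48*(-42 + 30*(-9 - 11 + 30)) = -48*(-42 + 30*10) = -48*(-42 + 300) = -48*258 = -12384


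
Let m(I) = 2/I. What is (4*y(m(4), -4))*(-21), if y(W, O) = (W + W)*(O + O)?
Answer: 672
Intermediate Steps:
y(W, O) = 4*O*W (y(W, O) = (2*W)*(2*O) = 4*O*W)
(4*y(m(4), -4))*(-21) = (4*(4*(-4)*(2/4)))*(-21) = (4*(4*(-4)*(2*(¼))))*(-21) = (4*(4*(-4)*(½)))*(-21) = (4*(-8))*(-21) = -32*(-21) = 672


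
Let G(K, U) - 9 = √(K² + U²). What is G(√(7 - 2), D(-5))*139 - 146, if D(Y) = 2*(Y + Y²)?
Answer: 1105 + 139*√1605 ≈ 6673.7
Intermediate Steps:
D(Y) = 2*Y + 2*Y²
G(K, U) = 9 + √(K² + U²)
G(√(7 - 2), D(-5))*139 - 146 = (9 + √((√(7 - 2))² + (2*(-5)*(1 - 5))²))*139 - 146 = (9 + √((√5)² + (2*(-5)*(-4))²))*139 - 146 = (9 + √(5 + 40²))*139 - 146 = (9 + √(5 + 1600))*139 - 146 = (9 + √1605)*139 - 146 = (1251 + 139*√1605) - 146 = 1105 + 139*√1605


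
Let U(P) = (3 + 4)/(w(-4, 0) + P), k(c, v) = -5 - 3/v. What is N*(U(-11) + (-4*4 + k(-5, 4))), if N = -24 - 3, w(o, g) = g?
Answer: 26595/44 ≈ 604.43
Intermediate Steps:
U(P) = 7/P (U(P) = (3 + 4)/(0 + P) = 7/P)
N = -27
N*(U(-11) + (-4*4 + k(-5, 4))) = -27*(7/(-11) + (-4*4 + (-5 - 3/4))) = -27*(7*(-1/11) + (-16 + (-5 - 3*1/4))) = -27*(-7/11 + (-16 + (-5 - 3/4))) = -27*(-7/11 + (-16 - 23/4)) = -27*(-7/11 - 87/4) = -27*(-985/44) = 26595/44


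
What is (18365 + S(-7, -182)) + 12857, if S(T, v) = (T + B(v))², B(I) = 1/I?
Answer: 1035823153/33124 ≈ 31271.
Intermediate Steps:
B(I) = 1/I
S(T, v) = (T + 1/v)²
(18365 + S(-7, -182)) + 12857 = (18365 + (1 - 7*(-182))²/(-182)²) + 12857 = (18365 + (1 + 1274)²/33124) + 12857 = (18365 + (1/33124)*1275²) + 12857 = (18365 + (1/33124)*1625625) + 12857 = (18365 + 1625625/33124) + 12857 = 609947885/33124 + 12857 = 1035823153/33124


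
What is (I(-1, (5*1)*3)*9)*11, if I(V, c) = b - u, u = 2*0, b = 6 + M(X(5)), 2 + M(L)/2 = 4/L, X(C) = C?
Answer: 1782/5 ≈ 356.40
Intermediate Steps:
M(L) = -4 + 8/L (M(L) = -4 + 2*(4/L) = -4 + 8/L)
b = 18/5 (b = 6 + (-4 + 8/5) = 6 - 12/5 = 18/5 ≈ 3.6000)
u = 0
I(V, c) = 18/5 (I(V, c) = 18/5 - 1*0 = 18/5 + 0 = 18/5)
(I(-1, (5*1)*3)*9)*11 = ((18/5)*9)*11 = (162/5)*11 = 1782/5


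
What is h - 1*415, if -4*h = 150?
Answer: -905/2 ≈ -452.50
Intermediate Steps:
h = -75/2 (h = -¼*150 = -75/2 ≈ -37.500)
h - 1*415 = -75/2 - 1*415 = -75/2 - 415 = -905/2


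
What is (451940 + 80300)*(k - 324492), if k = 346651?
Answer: 11793906160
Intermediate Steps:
(451940 + 80300)*(k - 324492) = (451940 + 80300)*(346651 - 324492) = 532240*22159 = 11793906160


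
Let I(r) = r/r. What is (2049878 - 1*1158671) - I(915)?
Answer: 891206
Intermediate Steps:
I(r) = 1
(2049878 - 1*1158671) - I(915) = (2049878 - 1*1158671) - 1*1 = (2049878 - 1158671) - 1 = 891207 - 1 = 891206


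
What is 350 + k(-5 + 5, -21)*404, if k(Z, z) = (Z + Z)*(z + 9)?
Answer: 350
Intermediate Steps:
k(Z, z) = 2*Z*(9 + z) (k(Z, z) = (2*Z)*(9 + z) = 2*Z*(9 + z))
350 + k(-5 + 5, -21)*404 = 350 + (2*(-5 + 5)*(9 - 21))*404 = 350 + (2*0*(-12))*404 = 350 + 0*404 = 350 + 0 = 350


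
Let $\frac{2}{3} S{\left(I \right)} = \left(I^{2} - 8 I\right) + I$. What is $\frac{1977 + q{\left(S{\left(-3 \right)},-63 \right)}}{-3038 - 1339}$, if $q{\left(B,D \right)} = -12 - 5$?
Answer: $- \frac{1960}{4377} \approx -0.4478$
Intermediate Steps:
$S{\left(I \right)} = - \frac{21 I}{2} + \frac{3 I^{2}}{2}$ ($S{\left(I \right)} = \frac{3 \left(\left(I^{2} - 8 I\right) + I\right)}{2} = \frac{3 \left(I^{2} - 7 I\right)}{2} = - \frac{21 I}{2} + \frac{3 I^{2}}{2}$)
$q{\left(B,D \right)} = -17$
$\frac{1977 + q{\left(S{\left(-3 \right)},-63 \right)}}{-3038 - 1339} = \frac{1977 - 17}{-3038 - 1339} = \frac{1960}{-4377} = 1960 \left(- \frac{1}{4377}\right) = - \frac{1960}{4377}$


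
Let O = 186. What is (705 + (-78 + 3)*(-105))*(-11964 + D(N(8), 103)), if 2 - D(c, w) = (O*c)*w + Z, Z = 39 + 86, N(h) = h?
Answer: -1418711580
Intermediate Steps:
Z = 125
D(c, w) = -123 - 186*c*w (D(c, w) = 2 - ((186*c)*w + 125) = 2 - (186*c*w + 125) = 2 - (125 + 186*c*w) = 2 + (-125 - 186*c*w) = -123 - 186*c*w)
(705 + (-78 + 3)*(-105))*(-11964 + D(N(8), 103)) = (705 + (-78 + 3)*(-105))*(-11964 + (-123 - 186*8*103)) = (705 - 75*(-105))*(-11964 + (-123 - 153264)) = (705 + 7875)*(-11964 - 153387) = 8580*(-165351) = -1418711580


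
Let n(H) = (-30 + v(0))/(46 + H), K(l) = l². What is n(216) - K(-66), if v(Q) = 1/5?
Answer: -5706509/1310 ≈ -4356.1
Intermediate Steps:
v(Q) = ⅕
n(H) = -149/(5*(46 + H)) (n(H) = (-30 + ⅕)/(46 + H) = -149/(5*(46 + H)))
n(216) - K(-66) = -149/(230 + 5*216) - 1*(-66)² = -149/(230 + 1080) - 1*4356 = -149/1310 - 4356 = -5706509/1310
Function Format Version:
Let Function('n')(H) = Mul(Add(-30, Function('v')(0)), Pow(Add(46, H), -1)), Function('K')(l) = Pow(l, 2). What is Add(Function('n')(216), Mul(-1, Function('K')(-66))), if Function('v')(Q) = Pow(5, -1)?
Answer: Rational(-5706509, 1310) ≈ -4356.1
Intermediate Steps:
Function('v')(Q) = Rational(1, 5)
Function('n')(H) = Mul(Rational(-149, 5), Pow(Add(46, H), -1)) (Function('n')(H) = Mul(Add(-30, Rational(1, 5)), Pow(Add(46, H), -1)) = Mul(Rational(-149, 5), Pow(Add(46, H), -1)))
Add(Function('n')(216), Mul(-1, Function('K')(-66))) = Add(Mul(-149, Pow(Add(230, Mul(5, 216)), -1)), Mul(-1, Pow(-66, 2))) = Add(Mul(-149, Pow(Add(230, 1080), -1)), Mul(-1, 4356)) = Add(Mul(-149, Pow(1310, -1)), -4356) = Add(Mul(-149, Rational(1, 1310)), -4356) = Add(Rational(-149, 1310), -4356) = Rational(-5706509, 1310)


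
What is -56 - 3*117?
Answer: -407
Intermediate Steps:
-56 - 3*117 = -56 - 351 = -407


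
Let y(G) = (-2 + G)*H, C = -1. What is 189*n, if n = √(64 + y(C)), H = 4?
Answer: 378*√13 ≈ 1362.9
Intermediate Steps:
y(G) = -8 + 4*G (y(G) = (-2 + G)*4 = -8 + 4*G)
n = 2*√13 (n = √(64 + (-8 + 4*(-1))) = √(64 + (-8 - 4)) = √(64 - 12) = √52 = 2*√13 ≈ 7.2111)
189*n = 189*(2*√13) = 378*√13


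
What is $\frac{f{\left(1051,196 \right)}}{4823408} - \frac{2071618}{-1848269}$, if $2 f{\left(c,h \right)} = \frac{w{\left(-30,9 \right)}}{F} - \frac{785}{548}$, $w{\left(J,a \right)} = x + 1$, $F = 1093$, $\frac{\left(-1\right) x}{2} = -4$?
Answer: $\frac{11970005063960072995}{10679474789146281856} \approx 1.1208$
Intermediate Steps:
$x = 8$ ($x = \left(-2\right) \left(-4\right) = 8$)
$w{\left(J,a \right)} = 9$ ($w{\left(J,a \right)} = 8 + 1 = 9$)
$f{\left(c,h \right)} = - \frac{853073}{1197928}$ ($f{\left(c,h \right)} = \frac{\frac{9}{1093} - \frac{785}{548}}{2} = \frac{1}{2} \left(- \frac{853073}{598964}\right) = - \frac{853073}{1197928}$)
$\frac{f{\left(1051,196 \right)}}{4823408} - \frac{2071618}{-1848269} = - \frac{853073}{1197928 \cdot 4823408} - \frac{2071618}{-1848269} = \left(- \frac{853073}{1197928}\right) \frac{1}{4823408} - - \frac{2071618}{1848269} = - \frac{853073}{5778095498624} + \frac{2071618}{1848269} = \frac{11970005063960072995}{10679474789146281856}$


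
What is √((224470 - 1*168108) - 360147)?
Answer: I*√303785 ≈ 551.17*I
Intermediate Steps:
√((224470 - 1*168108) - 360147) = √((224470 - 168108) - 360147) = √(56362 - 360147) = √(-303785) = I*√303785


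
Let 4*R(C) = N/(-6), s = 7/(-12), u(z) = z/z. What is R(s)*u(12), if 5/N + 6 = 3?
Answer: 5/72 ≈ 0.069444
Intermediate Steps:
N = -5/3 (N = 5/(-6 + 3) = 5/(-3) = 5*(-⅓) = -5/3 ≈ -1.6667)
u(z) = 1
s = -7/12 (s = 7*(-1/12) = -7/12 ≈ -0.58333)
R(C) = 5/72 (R(C) = (-5/3/(-6))/4 = (-5/3*(-⅙))/4 = (¼)*(5/18) = 5/72)
R(s)*u(12) = (5/72)*1 = 5/72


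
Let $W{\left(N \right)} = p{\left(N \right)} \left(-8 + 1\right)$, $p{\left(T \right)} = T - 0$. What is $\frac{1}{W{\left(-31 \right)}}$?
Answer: $\frac{1}{217} \approx 0.0046083$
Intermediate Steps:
$p{\left(T \right)} = T$ ($p{\left(T \right)} = T + 0 = T$)
$W{\left(N \right)} = - 7 N$ ($W{\left(N \right)} = N \left(-8 + 1\right) = N \left(-7\right) = - 7 N$)
$\frac{1}{W{\left(-31 \right)}} = \frac{1}{\left(-7\right) \left(-31\right)} = \frac{1}{217}$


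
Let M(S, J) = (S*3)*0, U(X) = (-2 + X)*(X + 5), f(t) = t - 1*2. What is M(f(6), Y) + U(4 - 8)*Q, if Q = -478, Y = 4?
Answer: 2868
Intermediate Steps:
f(t) = -2 + t (f(t) = t - 2 = -2 + t)
U(X) = (-2 + X)*(5 + X)
M(S, J) = 0 (M(S, J) = (3*S)*0 = 0)
M(f(6), Y) + U(4 - 8)*Q = 0 + (-10 + (4 - 8)**2 + 3*(4 - 8))*(-478) = 0 + (-10 + (-4)**2 + 3*(-4))*(-478) = 0 + (-10 + 16 - 12)*(-478) = 0 - 6*(-478) = 0 + 2868 = 2868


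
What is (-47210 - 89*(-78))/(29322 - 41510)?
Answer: 10067/3047 ≈ 3.3039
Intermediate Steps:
(-47210 - 89*(-78))/(29322 - 41510) = (-47210 + 6942)/(-12188) = -40268*(-1/12188) = 10067/3047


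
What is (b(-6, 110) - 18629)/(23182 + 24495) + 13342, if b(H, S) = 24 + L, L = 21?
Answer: 636087950/47677 ≈ 13342.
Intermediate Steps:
b(H, S) = 45 (b(H, S) = 24 + 21 = 45)
(b(-6, 110) - 18629)/(23182 + 24495) + 13342 = (45 - 18629)/(23182 + 24495) + 13342 = -18584/47677 + 13342 = 636087950/47677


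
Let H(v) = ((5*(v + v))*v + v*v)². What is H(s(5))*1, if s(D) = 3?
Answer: 9801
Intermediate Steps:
H(v) = 121*v⁴ (H(v) = ((5*(2*v))*v + v²)² = ((10*v)*v + v²)² = (10*v² + v²)² = (11*v²)² = 121*v⁴)
H(s(5))*1 = (121*3⁴)*1 = (121*81)*1 = 9801*1 = 9801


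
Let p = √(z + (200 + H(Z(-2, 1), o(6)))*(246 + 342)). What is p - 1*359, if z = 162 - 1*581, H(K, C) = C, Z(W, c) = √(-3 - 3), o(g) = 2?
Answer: -359 + √118357 ≈ -14.969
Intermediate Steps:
Z(W, c) = I*√6 (Z(W, c) = √(-6) = I*√6)
z = -419 (z = 162 - 581 = -419)
p = √118357 (p = √(-419 + (200 + 2)*(246 + 342)) = √(-419 + 202*588) = √(-419 + 118776) = √118357 ≈ 344.03)
p - 1*359 = √118357 - 1*359 = √118357 - 359 = -359 + √118357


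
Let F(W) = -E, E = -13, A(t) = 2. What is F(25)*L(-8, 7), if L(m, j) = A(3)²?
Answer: 52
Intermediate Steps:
L(m, j) = 4 (L(m, j) = 2² = 4)
F(W) = 13 (F(W) = -1*(-13) = 13)
F(25)*L(-8, 7) = 13*4 = 52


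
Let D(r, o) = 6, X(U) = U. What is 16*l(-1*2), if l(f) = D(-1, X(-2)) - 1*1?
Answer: 80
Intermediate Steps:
l(f) = 5 (l(f) = 6 - 1*1 = 6 - 1 = 5)
16*l(-1*2) = 16*5 = 80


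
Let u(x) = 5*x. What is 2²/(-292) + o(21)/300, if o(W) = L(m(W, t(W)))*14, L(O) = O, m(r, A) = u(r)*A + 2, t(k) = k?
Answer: 1127627/10950 ≈ 102.98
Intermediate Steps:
m(r, A) = 2 + 5*A*r (m(r, A) = (5*r)*A + 2 = 5*A*r + 2 = 2 + 5*A*r)
o(W) = 28 + 70*W² (o(W) = (2 + 5*W*W)*14 = (2 + 5*W²)*14 = 28 + 70*W²)
2²/(-292) + o(21)/300 = 2²/(-292) + (28 + 70*21²)/300 = 4*(-1/292) + (28 + 70*441)*(1/300) = -1/73 + (28 + 30870)*(1/300) = -1/73 + 30898*(1/300) = -1/73 + 15449/150 = 1127627/10950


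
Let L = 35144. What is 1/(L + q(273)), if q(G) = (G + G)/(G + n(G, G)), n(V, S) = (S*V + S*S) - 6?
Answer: 49775/1749292782 ≈ 2.8454e-5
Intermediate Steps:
n(V, S) = -6 + S**2 + S*V (n(V, S) = (S*V + S**2) - 6 = (S**2 + S*V) - 6 = -6 + S**2 + S*V)
q(G) = 2*G/(-6 + G + 2*G**2) (q(G) = (G + G)/(G + (-6 + G**2 + G*G)) = (2*G)/(G + (-6 + G**2 + G**2)) = (2*G)/(G + (-6 + 2*G**2)) = (2*G)/(-6 + G + 2*G**2) = 2*G/(-6 + G + 2*G**2))
1/(L + q(273)) = 1/(35144 + 2*273/(-6 + 273 + 2*273**2)) = 1/(35144 + 2*273/(-6 + 273 + 2*74529)) = 1/(35144 + 2*273/(-6 + 273 + 149058)) = 1/(35144 + 2*273/149325) = 1/(35144 + 2*273*(1/149325)) = 1/(35144 + 182/49775) = 1/(1749292782/49775) = 49775/1749292782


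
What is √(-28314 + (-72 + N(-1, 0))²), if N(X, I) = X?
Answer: I*√22985 ≈ 151.61*I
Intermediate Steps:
√(-28314 + (-72 + N(-1, 0))²) = √(-28314 + (-72 - 1)²) = √(-28314 + (-73)²) = √(-28314 + 5329) = √(-22985) = I*√22985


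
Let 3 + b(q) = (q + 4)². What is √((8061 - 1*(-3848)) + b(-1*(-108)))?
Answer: 5*√978 ≈ 156.36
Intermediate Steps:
b(q) = -3 + (4 + q)² (b(q) = -3 + (q + 4)² = -3 + (4 + q)²)
√((8061 - 1*(-3848)) + b(-1*(-108))) = √((8061 - 1*(-3848)) + (-3 + (4 - 1*(-108))²)) = √((8061 + 3848) + (-3 + (4 + 108)²)) = √(11909 + (-3 + 112²)) = √(11909 + (-3 + 12544)) = √(11909 + 12541) = √24450 = 5*√978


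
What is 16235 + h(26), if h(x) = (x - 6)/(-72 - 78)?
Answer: 243523/15 ≈ 16235.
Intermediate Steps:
h(x) = 1/25 - x/150 (h(x) = (-6 + x)/(-150) = (-6 + x)*(-1/150) = 1/25 - x/150)
16235 + h(26) = 16235 + (1/25 - 1/150*26) = 16235 + (1/25 - 13/75) = 16235 - 2/15 = 243523/15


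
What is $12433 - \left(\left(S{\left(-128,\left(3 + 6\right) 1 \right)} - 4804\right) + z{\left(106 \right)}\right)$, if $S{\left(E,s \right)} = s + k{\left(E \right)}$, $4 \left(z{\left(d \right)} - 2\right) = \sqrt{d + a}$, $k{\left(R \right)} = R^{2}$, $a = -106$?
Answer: $842$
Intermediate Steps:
$z{\left(d \right)} = 2 + \frac{\sqrt{-106 + d}}{4}$ ($z{\left(d \right)} = 2 + \frac{\sqrt{d - 106}}{4} = 2 + \frac{\sqrt{-106 + d}}{4}$)
$S{\left(E,s \right)} = s + E^{2}$
$12433 - \left(\left(S{\left(-128,\left(3 + 6\right) 1 \right)} - 4804\right) + z{\left(106 \right)}\right) = 12433 - \left(\left(\left(\left(3 + 6\right) 1 + \left(-128\right)^{2}\right) - 4804\right) + \left(2 + \frac{\sqrt{-106 + 106}}{4}\right)\right) = 12433 - \left(\left(\left(9 \cdot 1 + 16384\right) - 4804\right) + \left(2 + \frac{\sqrt{0}}{4}\right)\right) = 12433 - \left(\left(\left(9 + 16384\right) - 4804\right) + \left(2 + \frac{1}{4} \cdot 0\right)\right) = 12433 - \left(\left(16393 - 4804\right) + \left(2 + 0\right)\right) = 12433 - \left(11589 + 2\right) = 12433 - 11591 = 842$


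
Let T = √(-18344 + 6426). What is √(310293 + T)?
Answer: √(310293 + I*√11918) ≈ 557.04 + 0.098*I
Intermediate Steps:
T = I*√11918 (T = √(-11918) = I*√11918 ≈ 109.17*I)
√(310293 + T) = √(310293 + I*√11918)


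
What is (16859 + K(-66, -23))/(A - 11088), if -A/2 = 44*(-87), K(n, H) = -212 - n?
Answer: -5571/1144 ≈ -4.8698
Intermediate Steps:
A = 7656 (A = -88*(-87) = -2*(-3828) = 7656)
(16859 + K(-66, -23))/(A - 11088) = (16859 + (-212 - 1*(-66)))/(7656 - 11088) = (16859 + (-212 + 66))/(-3432) = (16859 - 146)*(-1/3432) = 16713*(-1/3432) = -5571/1144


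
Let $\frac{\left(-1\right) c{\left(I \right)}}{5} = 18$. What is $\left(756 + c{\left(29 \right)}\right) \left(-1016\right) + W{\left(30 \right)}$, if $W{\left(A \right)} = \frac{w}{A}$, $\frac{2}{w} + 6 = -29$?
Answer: $- \frac{355244401}{525} \approx -6.7666 \cdot 10^{5}$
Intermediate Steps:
$w = - \frac{2}{35}$ ($w = \frac{2}{-6 - 29} = \frac{2}{-35} = 2 \left(- \frac{1}{35}\right) = - \frac{2}{35} \approx -0.057143$)
$c{\left(I \right)} = -90$ ($c{\left(I \right)} = \left(-5\right) 18 = -90$)
$W{\left(A \right)} = - \frac{2}{35 A}$
$\left(756 + c{\left(29 \right)}\right) \left(-1016\right) + W{\left(30 \right)} = \left(756 - 90\right) \left(-1016\right) - \frac{2}{35 \cdot 30} = 666 \left(-1016\right) - \frac{1}{525} = -676656 - \frac{1}{525} = - \frac{355244401}{525}$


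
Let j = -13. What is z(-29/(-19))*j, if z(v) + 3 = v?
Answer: 364/19 ≈ 19.158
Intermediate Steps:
z(v) = -3 + v
z(-29/(-19))*j = (-3 - 29/(-19))*(-13) = (-3 - 29*(-1/19))*(-13) = (-3 + 29/19)*(-13) = -28/19*(-13) = 364/19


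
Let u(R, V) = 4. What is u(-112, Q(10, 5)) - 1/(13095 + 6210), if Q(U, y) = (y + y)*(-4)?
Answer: 77219/19305 ≈ 3.9999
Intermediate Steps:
Q(U, y) = -8*y (Q(U, y) = (2*y)*(-4) = -8*y)
u(-112, Q(10, 5)) - 1/(13095 + 6210) = 4 - 1/(13095 + 6210) = 4 - 1/19305 = 77219/19305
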